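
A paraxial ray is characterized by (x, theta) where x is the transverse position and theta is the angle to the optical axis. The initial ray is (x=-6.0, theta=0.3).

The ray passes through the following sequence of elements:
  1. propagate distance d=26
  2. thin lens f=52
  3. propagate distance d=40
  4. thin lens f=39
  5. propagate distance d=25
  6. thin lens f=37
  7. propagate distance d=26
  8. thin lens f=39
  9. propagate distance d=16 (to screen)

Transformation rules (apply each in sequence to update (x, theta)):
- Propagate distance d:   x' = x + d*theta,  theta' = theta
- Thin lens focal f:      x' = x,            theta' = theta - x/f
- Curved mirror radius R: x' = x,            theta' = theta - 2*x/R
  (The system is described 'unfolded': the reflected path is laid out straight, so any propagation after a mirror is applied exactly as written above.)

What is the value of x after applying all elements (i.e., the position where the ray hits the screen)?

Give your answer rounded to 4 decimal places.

Answer: -4.5110

Derivation:
Initial: x=-6.0000 theta=0.3000
After 1 (propagate distance d=26): x=1.8000 theta=0.3000
After 2 (thin lens f=52): x=1.8000 theta=69/260 (≈0.2654)
After 3 (propagate distance d=40): x=807/65 (≈12.4154) theta=69/260 (≈0.2654)
After 4 (thin lens f=39): x=807/65 (≈12.4154) theta=-179/3380 (≈-0.0530)
After 5 (propagate distance d=25): x=37489/3380 (≈11.0914) theta=-179/3380 (≈-0.0530)
After 6 (thin lens f=37): x=37489/3380 (≈11.0914) theta=-11028/31265 (≈-0.3527)
After 7 (propagate distance d=26): x=240181/125060 (≈1.9205) theta=-11028/31265 (≈-0.3527)
After 8 (thin lens f=39): x=240181/125060 (≈1.9205) theta=-1960549/4877340 (≈-0.4020)
After 9 (propagate distance d=16 (to screen)): x=-4400345/975468 (≈-4.5110) theta=-1960549/4877340 (≈-0.4020)
Rounded to 4 decimal places: x = -4.5110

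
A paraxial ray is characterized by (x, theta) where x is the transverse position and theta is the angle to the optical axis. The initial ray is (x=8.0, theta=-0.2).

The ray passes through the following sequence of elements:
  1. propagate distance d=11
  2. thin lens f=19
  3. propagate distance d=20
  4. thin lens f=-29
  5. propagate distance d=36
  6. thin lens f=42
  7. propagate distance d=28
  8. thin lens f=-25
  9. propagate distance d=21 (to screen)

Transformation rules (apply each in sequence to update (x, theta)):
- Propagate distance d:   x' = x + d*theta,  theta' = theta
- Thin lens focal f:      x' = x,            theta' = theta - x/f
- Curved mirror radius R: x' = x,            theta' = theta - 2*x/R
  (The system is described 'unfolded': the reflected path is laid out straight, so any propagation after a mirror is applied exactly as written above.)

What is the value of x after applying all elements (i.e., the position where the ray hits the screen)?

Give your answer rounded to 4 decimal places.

Answer: -50.5629

Derivation:
Initial: x=8.0000 theta=-0.2000
After 1 (propagate distance d=11): x=5.8000 theta=-0.2000
After 2 (thin lens f=19): x=5.8000 theta=-48/95 (≈-0.5053)
After 3 (propagate distance d=20): x=-409/95 (≈-4.3053) theta=-48/95 (≈-0.5053)
After 4 (thin lens f=-29): x=-409/95 (≈-4.3053) theta=-1801/2755 (≈-0.6537)
After 5 (propagate distance d=36): x=-76697/2755 (≈-27.8392) theta=-1801/2755 (≈-0.6537)
After 6 (thin lens f=42): x=-76697/2755 (≈-27.8392) theta=211/23142 (≈0.0091)
After 7 (propagate distance d=28): x=-11999/435 (≈-27.5839) theta=211/23142 (≈0.0091)
After 8 (thin lens f=-25): x=-11999/435 (≈-27.5839) theta=-3165359/2892750 (≈-1.0942)
After 9 (propagate distance d=21 (to screen)): x=-20895127/413250 (≈-50.5629) theta=-3165359/2892750 (≈-1.0942)
Rounded to 4 decimal places: x = -50.5629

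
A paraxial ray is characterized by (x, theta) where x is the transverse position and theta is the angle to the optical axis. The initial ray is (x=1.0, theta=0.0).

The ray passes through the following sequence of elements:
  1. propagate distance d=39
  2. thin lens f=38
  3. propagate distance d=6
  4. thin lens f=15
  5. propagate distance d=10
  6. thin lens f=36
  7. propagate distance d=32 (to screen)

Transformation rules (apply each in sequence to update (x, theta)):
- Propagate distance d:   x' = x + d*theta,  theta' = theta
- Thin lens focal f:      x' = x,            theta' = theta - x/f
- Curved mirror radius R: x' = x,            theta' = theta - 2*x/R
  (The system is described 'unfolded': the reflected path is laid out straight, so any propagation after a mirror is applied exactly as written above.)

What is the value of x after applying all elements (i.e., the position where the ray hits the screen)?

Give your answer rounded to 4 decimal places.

Answer: -2.6366

Derivation:
Initial: x=1.0000 theta=0.0000
After 1 (propagate distance d=39): x=1.0000 theta=0.0000
After 2 (thin lens f=38): x=1.0000 theta=-1/38 (≈-0.0263)
After 3 (propagate distance d=6): x=16/19 (≈0.8421) theta=-1/38 (≈-0.0263)
After 4 (thin lens f=15): x=16/19 (≈0.8421) theta=-47/570 (≈-0.0825)
After 5 (propagate distance d=10): x=1/57 (≈0.0175) theta=-47/570 (≈-0.0825)
After 6 (thin lens f=36): x=1/57 (≈0.0175) theta=-851/10260 (≈-0.0829)
After 7 (propagate distance d=32 (to screen)): x=-6763/2565 (≈-2.6366) theta=-851/10260 (≈-0.0829)
Rounded to 4 decimal places: x = -2.6366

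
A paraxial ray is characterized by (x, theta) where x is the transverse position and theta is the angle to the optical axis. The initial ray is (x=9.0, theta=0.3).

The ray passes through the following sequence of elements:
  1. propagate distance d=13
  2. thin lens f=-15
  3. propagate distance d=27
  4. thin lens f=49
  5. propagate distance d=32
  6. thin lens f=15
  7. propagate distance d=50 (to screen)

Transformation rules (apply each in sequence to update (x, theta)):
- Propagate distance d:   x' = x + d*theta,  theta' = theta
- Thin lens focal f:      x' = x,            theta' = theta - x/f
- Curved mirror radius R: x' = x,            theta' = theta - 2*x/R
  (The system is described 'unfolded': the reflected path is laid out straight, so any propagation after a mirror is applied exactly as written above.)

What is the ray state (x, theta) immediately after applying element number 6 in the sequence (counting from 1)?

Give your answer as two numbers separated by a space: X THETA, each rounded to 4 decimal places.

Initial: x=9.0000 theta=0.3000
After 1 (propagate distance d=13): x=12.9000 theta=0.3000
After 2 (thin lens f=-15): x=12.9000 theta=1.1600
After 3 (propagate distance d=27): x=44.2200 theta=1.1600
After 4 (thin lens f=49): x=44.2200 theta=631/2450 (≈0.2576)
After 5 (propagate distance d=32): x=128531/2450 (≈52.4616) theta=631/2450 (≈0.2576)
After 6 (thin lens f=15): x=128531/2450 (≈52.4616) theta=-59533/18375 (≈-3.2399)
Rounded to 4 decimal places: x = 52.4616, theta = -3.2399

Answer: 52.4616 -3.2399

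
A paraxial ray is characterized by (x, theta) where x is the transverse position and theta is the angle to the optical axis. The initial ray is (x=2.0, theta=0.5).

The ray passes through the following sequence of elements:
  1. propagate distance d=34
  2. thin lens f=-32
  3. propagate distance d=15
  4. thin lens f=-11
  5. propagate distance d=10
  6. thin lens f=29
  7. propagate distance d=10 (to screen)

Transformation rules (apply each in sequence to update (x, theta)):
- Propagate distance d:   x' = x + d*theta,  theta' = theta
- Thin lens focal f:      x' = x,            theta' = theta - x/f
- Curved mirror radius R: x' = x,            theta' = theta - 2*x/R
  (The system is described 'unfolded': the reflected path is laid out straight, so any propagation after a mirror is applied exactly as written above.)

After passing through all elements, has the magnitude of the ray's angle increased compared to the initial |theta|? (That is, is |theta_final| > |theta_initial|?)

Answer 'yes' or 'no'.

Answer: yes

Derivation:
Initial: x=2.0000 theta=0.5000
After 1 (propagate distance d=34): x=19.0000 theta=0.5000
After 2 (thin lens f=-32): x=19.0000 theta=35/32 (≈1.0938)
After 3 (propagate distance d=15): x=1133/32 (≈35.4063) theta=35/32 (≈1.0938)
After 4 (thin lens f=-11): x=1133/32 (≈35.4063) theta=4.3125
After 5 (propagate distance d=10): x=2513/32 (≈78.5313) theta=4.3125
After 6 (thin lens f=29): x=2513/32 (≈78.5313) theta=1489/928 (≈1.6045)
After 7 (propagate distance d=10 (to screen)): x=87767/928 (≈94.5765) theta=1489/928 (≈1.6045)
|theta_initial|=0.5000 |theta_final|=1489/928 (≈1.6045) -> increased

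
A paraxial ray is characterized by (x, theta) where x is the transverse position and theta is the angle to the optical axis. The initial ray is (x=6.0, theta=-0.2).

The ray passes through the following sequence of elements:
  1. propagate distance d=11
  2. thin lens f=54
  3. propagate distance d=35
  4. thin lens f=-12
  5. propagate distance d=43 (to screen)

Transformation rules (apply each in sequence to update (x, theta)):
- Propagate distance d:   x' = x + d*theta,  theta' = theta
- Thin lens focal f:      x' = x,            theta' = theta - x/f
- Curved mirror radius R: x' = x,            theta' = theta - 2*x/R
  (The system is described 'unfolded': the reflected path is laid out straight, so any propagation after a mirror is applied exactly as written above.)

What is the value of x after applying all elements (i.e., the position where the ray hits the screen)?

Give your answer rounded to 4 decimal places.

Answer: -37.5812

Derivation:
Initial: x=6.0000 theta=-0.2000
After 1 (propagate distance d=11): x=3.8000 theta=-0.2000
After 2 (thin lens f=54): x=3.8000 theta=-73/270 (≈-0.2704)
After 3 (propagate distance d=35): x=-1529/270 (≈-5.6630) theta=-73/270 (≈-0.2704)
After 4 (thin lens f=-12): x=-1529/270 (≈-5.6630) theta=-481/648 (≈-0.7423)
After 5 (propagate distance d=43 (to screen)): x=-121763/3240 (≈-37.5812) theta=-481/648 (≈-0.7423)
Rounded to 4 decimal places: x = -37.5812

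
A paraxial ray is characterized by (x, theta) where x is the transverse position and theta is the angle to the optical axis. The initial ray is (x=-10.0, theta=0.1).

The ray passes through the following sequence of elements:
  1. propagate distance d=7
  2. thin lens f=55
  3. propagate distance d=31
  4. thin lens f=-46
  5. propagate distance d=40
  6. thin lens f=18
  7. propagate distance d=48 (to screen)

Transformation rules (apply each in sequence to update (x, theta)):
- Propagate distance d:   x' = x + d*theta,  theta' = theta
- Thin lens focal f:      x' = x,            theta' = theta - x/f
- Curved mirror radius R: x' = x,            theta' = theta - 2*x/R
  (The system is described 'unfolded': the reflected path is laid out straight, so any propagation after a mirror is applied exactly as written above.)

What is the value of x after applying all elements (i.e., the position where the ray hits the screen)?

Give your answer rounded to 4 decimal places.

Initial: x=-10.0000 theta=0.1000
After 1 (propagate distance d=7): x=-9.3000 theta=0.1000
After 2 (thin lens f=55): x=-9.3000 theta=74/275 (≈0.2691)
After 3 (propagate distance d=31): x=-527/550 (≈-0.9582) theta=74/275 (≈0.2691)
After 4 (thin lens f=-46): x=-527/550 (≈-0.9582) theta=571/2300 (≈0.2483)
After 5 (propagate distance d=40): x=113499/12650 (≈8.9723) theta=571/2300 (≈0.2483)
After 6 (thin lens f=18): x=113499/12650 (≈8.9723) theta=-633/2530 (≈-0.2502)
After 7 (propagate distance d=48 (to screen)): x=-38421/12650 (≈-3.0372) theta=-633/2530 (≈-0.2502)
Rounded to 4 decimal places: x = -3.0372

Answer: -3.0372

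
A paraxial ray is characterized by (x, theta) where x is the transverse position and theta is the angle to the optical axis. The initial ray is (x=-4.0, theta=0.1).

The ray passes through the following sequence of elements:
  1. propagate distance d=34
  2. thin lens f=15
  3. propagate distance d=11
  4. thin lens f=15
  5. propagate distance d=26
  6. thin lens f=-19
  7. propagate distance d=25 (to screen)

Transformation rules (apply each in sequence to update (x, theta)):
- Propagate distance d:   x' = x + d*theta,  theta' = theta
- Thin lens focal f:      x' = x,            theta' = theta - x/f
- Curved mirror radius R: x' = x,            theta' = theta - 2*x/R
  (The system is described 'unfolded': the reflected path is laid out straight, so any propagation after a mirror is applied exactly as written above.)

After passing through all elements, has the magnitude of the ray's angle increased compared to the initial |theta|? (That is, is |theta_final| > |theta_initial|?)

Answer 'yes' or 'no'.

Answer: yes

Derivation:
Initial: x=-4.0000 theta=0.1000
After 1 (propagate distance d=34): x=-0.6000 theta=0.1000
After 2 (thin lens f=15): x=-0.6000 theta=0.1400
After 3 (propagate distance d=11): x=0.9400 theta=0.1400
After 4 (thin lens f=15): x=0.9400 theta=29/375 (≈0.0773)
After 5 (propagate distance d=26): x=2213/750 (≈2.9507) theta=29/375 (≈0.0773)
After 6 (thin lens f=-19): x=2213/750 (≈2.9507) theta=221/950 (≈0.2326)
After 7 (propagate distance d=25 (to screen)): x=62461/7125 (≈8.7665) theta=221/950 (≈0.2326)
|theta_initial|=0.1000 |theta_final|=221/950 (≈0.2326) -> increased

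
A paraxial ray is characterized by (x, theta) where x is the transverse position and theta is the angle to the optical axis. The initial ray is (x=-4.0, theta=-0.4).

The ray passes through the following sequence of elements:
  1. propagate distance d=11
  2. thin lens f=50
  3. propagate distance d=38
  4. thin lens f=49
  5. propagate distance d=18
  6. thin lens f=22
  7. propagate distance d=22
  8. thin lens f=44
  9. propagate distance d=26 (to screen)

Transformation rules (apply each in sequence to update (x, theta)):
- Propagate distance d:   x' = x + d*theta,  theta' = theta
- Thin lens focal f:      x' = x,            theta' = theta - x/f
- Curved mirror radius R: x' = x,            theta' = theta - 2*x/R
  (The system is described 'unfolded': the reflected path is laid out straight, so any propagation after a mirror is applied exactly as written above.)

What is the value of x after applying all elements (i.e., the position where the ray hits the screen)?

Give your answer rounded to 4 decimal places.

Initial: x=-4.0000 theta=-0.4000
After 1 (propagate distance d=11): x=-8.4000 theta=-0.4000
After 2 (thin lens f=50): x=-8.4000 theta=-0.2320
After 3 (propagate distance d=38): x=-17.2160 theta=-0.2320
After 4 (thin lens f=49): x=-17.2160 theta=731/6125 (≈0.1193)
After 5 (propagate distance d=18): x=-18458/1225 (≈-15.0678) theta=731/6125 (≈0.1193)
After 6 (thin lens f=22): x=-18458/1225 (≈-15.0678) theta=4926/6125 (≈0.8042)
After 7 (propagate distance d=22): x=16082/6125 (≈2.6256) theta=4926/6125 (≈0.8042)
After 8 (thin lens f=44): x=16082/6125 (≈2.6256) theta=1303/1750 (≈0.7446)
After 9 (propagate distance d=26 (to screen)): x=26931/1225 (≈21.9845) theta=1303/1750 (≈0.7446)
Rounded to 4 decimal places: x = 21.9845

Answer: 21.9845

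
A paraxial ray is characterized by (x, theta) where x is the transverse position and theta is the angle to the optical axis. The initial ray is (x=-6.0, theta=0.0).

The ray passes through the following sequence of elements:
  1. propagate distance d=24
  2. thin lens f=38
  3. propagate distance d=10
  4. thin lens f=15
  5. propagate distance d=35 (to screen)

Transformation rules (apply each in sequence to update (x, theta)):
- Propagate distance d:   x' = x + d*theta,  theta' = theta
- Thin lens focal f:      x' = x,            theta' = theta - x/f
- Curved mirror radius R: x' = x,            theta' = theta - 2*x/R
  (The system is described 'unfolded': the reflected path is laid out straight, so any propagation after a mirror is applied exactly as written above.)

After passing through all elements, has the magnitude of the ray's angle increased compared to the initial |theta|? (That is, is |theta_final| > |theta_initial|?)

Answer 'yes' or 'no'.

Answer: yes

Derivation:
Initial: x=-6.0000 theta=0.0000
After 1 (propagate distance d=24): x=-6.0000 theta=0.0000
After 2 (thin lens f=38): x=-6.0000 theta=3/19 (≈0.1579)
After 3 (propagate distance d=10): x=-84/19 (≈-4.4211) theta=3/19 (≈0.1579)
After 4 (thin lens f=15): x=-84/19 (≈-4.4211) theta=43/95 (≈0.4526)
After 5 (propagate distance d=35 (to screen)): x=217/19 (≈11.4211) theta=43/95 (≈0.4526)
|theta_initial|=0.0000 |theta_final|=43/95 (≈0.4526) -> increased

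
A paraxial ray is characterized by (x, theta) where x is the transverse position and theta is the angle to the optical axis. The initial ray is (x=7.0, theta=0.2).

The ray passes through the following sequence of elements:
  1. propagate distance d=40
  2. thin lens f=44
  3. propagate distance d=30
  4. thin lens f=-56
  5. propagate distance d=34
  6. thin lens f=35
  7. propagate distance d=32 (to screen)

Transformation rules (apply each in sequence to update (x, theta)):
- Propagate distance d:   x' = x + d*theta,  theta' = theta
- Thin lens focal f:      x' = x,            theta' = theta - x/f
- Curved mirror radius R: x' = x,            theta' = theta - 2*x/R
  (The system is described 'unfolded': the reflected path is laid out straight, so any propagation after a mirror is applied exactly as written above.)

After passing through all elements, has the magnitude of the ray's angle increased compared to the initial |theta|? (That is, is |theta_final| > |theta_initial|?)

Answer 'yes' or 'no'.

Initial: x=7.0000 theta=0.2000
After 1 (propagate distance d=40): x=15.0000 theta=0.2000
After 2 (thin lens f=44): x=15.0000 theta=-31/220 (≈-0.1409)
After 3 (propagate distance d=30): x=237/22 (≈10.7727) theta=-31/220 (≈-0.1409)
After 4 (thin lens f=-56): x=237/22 (≈10.7727) theta=317/6160 (≈0.0515)
After 5 (propagate distance d=34): x=38569/3080 (≈12.5224) theta=317/6160 (≈0.0515)
After 6 (thin lens f=35): x=38569/3080 (≈12.5224) theta=-66043/215600 (≈-0.3063)
After 7 (propagate distance d=32 (to screen)): x=26657/9800 (≈2.7201) theta=-66043/215600 (≈-0.3063)
|theta_initial|=0.2000 |theta_final|=66043/215600 (≈0.3063) -> increased

Answer: yes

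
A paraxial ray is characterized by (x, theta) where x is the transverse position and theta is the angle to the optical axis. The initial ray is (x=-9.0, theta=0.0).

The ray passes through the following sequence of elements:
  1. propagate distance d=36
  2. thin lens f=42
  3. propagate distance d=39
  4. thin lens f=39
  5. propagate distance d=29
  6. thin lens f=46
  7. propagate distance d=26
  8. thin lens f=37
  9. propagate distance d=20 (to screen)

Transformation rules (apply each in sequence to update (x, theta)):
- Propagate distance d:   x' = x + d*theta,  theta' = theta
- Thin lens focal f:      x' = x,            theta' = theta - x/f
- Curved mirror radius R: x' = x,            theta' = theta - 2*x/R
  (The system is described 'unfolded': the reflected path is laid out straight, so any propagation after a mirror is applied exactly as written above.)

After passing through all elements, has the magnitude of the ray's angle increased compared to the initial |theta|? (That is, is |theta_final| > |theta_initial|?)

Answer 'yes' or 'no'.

Answer: yes

Derivation:
Initial: x=-9.0000 theta=0.0000
After 1 (propagate distance d=36): x=-9.0000 theta=0.0000
After 2 (thin lens f=42): x=-9.0000 theta=3/14 (≈0.2143)
After 3 (propagate distance d=39): x=-9/14 (≈-0.6429) theta=3/14 (≈0.2143)
After 4 (thin lens f=39): x=-9/14 (≈-0.6429) theta=3/13 (≈0.2308)
After 5 (propagate distance d=29): x=1101/182 (≈6.0495) theta=3/13 (≈0.2308)
After 6 (thin lens f=46): x=1101/182 (≈6.0495) theta=831/8372 (≈0.0993)
After 7 (propagate distance d=26): x=18063/2093 (≈8.6302) theta=831/8372 (≈0.0993)
After 8 (thin lens f=37): x=18063/2093 (≈8.6302) theta=-41505/309764 (≈-0.1340)
After 9 (propagate distance d=20 (to screen)): x=460806/77441 (≈5.9504) theta=-41505/309764 (≈-0.1340)
|theta_initial|=0.0000 |theta_final|=41505/309764 (≈0.1340) -> increased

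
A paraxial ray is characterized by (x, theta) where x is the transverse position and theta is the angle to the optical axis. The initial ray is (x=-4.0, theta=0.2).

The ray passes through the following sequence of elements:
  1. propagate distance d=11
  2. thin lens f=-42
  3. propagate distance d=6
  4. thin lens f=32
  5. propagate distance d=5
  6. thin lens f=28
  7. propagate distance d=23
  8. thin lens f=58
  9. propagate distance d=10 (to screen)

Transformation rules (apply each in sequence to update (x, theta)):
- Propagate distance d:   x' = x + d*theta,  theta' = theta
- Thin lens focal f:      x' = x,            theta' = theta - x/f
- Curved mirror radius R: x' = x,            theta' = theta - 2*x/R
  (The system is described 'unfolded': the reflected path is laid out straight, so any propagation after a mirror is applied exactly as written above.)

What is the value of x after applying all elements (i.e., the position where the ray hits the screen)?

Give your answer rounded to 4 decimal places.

Initial: x=-4.0000 theta=0.2000
After 1 (propagate distance d=11): x=-1.8000 theta=0.2000
After 2 (thin lens f=-42): x=-1.8000 theta=11/70 (≈0.1571)
After 3 (propagate distance d=6): x=-6/7 (≈-0.8571) theta=11/70 (≈0.1571)
After 4 (thin lens f=32): x=-6/7 (≈-0.8571) theta=103/560 (≈0.1839)
After 5 (propagate distance d=5): x=0.0625 theta=103/560 (≈0.1839)
After 6 (thin lens f=28): x=0.0625 theta=407/2240 (≈0.1817)
After 7 (propagate distance d=23): x=9501/2240 (≈4.2415) theta=407/2240 (≈0.1817)
After 8 (thin lens f=58): x=9501/2240 (≈4.2415) theta=403/3712 (≈0.1086)
After 9 (propagate distance d=10 (to screen)): x=173027/32480 (≈5.3272) theta=403/3712 (≈0.1086)
Rounded to 4 decimal places: x = 5.3272

Answer: 5.3272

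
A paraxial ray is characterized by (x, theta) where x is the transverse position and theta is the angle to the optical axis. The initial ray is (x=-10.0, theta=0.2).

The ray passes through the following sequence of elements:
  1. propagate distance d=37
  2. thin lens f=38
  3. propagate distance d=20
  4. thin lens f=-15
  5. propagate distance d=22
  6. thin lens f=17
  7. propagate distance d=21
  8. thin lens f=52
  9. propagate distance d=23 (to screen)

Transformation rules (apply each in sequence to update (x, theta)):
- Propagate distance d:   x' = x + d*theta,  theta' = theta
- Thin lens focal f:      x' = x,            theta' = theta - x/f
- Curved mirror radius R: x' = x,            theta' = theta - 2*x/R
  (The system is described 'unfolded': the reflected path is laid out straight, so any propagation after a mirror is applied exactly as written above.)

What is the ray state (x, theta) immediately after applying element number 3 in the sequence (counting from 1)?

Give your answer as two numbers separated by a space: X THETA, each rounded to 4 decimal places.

Answer: 2.7684 0.2684

Derivation:
Initial: x=-10.0000 theta=0.2000
After 1 (propagate distance d=37): x=-2.6000 theta=0.2000
After 2 (thin lens f=38): x=-2.6000 theta=51/190 (≈0.2684)
After 3 (propagate distance d=20): x=263/95 (≈2.7684) theta=51/190 (≈0.2684)
Rounded to 4 decimal places: x = 2.7684, theta = 0.2684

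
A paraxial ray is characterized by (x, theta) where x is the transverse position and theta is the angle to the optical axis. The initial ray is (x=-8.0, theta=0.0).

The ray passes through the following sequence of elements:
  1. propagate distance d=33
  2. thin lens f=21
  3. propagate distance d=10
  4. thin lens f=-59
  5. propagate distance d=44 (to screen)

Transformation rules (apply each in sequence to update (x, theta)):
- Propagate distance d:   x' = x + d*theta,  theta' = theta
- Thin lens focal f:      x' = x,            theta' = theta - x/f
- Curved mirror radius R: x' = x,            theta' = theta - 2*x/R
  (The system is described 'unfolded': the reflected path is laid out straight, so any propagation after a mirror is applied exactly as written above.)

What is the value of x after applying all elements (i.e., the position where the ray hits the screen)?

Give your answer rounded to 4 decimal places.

Initial: x=-8.0000 theta=0.0000
After 1 (propagate distance d=33): x=-8.0000 theta=0.0000
After 2 (thin lens f=21): x=-8.0000 theta=8/21 (≈0.3810)
After 3 (propagate distance d=10): x=-88/21 (≈-4.1905) theta=8/21 (≈0.3810)
After 4 (thin lens f=-59): x=-88/21 (≈-4.1905) theta=128/413 (≈0.3099)
After 5 (propagate distance d=44 (to screen)): x=1672/177 (≈9.4463) theta=128/413 (≈0.3099)
Rounded to 4 decimal places: x = 9.4463

Answer: 9.4463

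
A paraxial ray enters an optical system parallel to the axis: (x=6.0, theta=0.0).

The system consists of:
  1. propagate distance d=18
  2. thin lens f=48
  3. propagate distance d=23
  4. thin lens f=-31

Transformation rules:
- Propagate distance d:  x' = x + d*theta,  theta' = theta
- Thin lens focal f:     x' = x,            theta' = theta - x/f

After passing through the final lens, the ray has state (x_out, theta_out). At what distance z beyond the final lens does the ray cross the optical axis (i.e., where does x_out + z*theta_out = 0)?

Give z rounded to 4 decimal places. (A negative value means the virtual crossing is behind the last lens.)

Answer: 129.1667

Derivation:
Initial: x=6.0000 theta=0.0000
After 1 (propagate distance d=18): x=6.0000 theta=0.0000
After 2 (thin lens f=48): x=6.0000 theta=-0.1250
After 3 (propagate distance d=23): x=3.1250 theta=-0.1250
After 4 (thin lens f=-31): x=3.1250 theta=-3/124 (≈-0.0242)
z_focus = -x_out/theta_out = -(3.1250)/(-3/124) = 775/6 ≈ 129.1667
Rounded to 4 decimal places: z = 129.1667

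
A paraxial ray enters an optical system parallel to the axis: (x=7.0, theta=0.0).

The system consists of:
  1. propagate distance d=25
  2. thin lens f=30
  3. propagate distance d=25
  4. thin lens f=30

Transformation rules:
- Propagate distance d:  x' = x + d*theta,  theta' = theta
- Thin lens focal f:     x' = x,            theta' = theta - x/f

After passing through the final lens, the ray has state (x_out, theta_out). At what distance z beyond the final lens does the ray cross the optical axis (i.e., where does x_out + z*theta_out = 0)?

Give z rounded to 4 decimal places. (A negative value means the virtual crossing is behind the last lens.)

Answer: 4.2857

Derivation:
Initial: x=7.0000 theta=0.0000
After 1 (propagate distance d=25): x=7.0000 theta=0.0000
After 2 (thin lens f=30): x=7.0000 theta=-7/30 (≈-0.2333)
After 3 (propagate distance d=25): x=7/6 (≈1.1667) theta=-7/30 (≈-0.2333)
After 4 (thin lens f=30): x=7/6 (≈1.1667) theta=-49/180 (≈-0.2722)
z_focus = -x_out/theta_out = -(7/6)/(-49/180) = 30/7 ≈ 4.2857
Rounded to 4 decimal places: z = 4.2857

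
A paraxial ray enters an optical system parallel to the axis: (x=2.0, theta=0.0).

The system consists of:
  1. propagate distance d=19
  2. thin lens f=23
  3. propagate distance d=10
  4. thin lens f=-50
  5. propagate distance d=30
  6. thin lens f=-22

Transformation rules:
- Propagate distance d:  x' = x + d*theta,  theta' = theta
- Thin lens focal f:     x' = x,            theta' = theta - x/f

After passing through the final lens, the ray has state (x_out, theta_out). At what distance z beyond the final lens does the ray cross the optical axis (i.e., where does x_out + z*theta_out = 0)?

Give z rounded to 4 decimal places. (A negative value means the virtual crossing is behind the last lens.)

Initial: x=2.0000 theta=0.0000
After 1 (propagate distance d=19): x=2.0000 theta=0.0000
After 2 (thin lens f=23): x=2.0000 theta=-2/23 (≈-0.0870)
After 3 (propagate distance d=10): x=26/23 (≈1.1304) theta=-2/23 (≈-0.0870)
After 4 (thin lens f=-50): x=26/23 (≈1.1304) theta=-37/575 (≈-0.0643)
After 5 (propagate distance d=30): x=-0.8000 theta=-37/575 (≈-0.0643)
After 6 (thin lens f=-22): x=-0.8000 theta=-637/6325 (≈-0.1007)
z_focus = -x_out/theta_out = -(-0.8000)/(-637/6325) = -5060/637 ≈ -7.9435
Rounded to 4 decimal places: z = -7.9435

Answer: -7.9435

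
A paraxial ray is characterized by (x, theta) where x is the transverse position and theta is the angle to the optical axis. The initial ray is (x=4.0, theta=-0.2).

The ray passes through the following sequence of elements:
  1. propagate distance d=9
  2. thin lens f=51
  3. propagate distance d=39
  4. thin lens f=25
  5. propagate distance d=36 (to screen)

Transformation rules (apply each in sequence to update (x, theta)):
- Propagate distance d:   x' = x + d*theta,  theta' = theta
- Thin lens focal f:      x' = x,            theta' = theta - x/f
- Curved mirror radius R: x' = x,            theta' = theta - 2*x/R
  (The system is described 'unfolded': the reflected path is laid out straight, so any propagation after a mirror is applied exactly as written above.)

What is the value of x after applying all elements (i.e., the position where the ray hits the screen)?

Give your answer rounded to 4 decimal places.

Answer: -5.5487

Derivation:
Initial: x=4.0000 theta=-0.2000
After 1 (propagate distance d=9): x=2.2000 theta=-0.2000
After 2 (thin lens f=51): x=2.2000 theta=-62/255 (≈-0.2431)
After 3 (propagate distance d=39): x=-619/85 (≈-7.2824) theta=-62/255 (≈-0.2431)
After 4 (thin lens f=25): x=-619/85 (≈-7.2824) theta=307/6375 (≈0.0482)
After 5 (propagate distance d=36 (to screen)): x=-11791/2125 (≈-5.5487) theta=307/6375 (≈0.0482)
Rounded to 4 decimal places: x = -5.5487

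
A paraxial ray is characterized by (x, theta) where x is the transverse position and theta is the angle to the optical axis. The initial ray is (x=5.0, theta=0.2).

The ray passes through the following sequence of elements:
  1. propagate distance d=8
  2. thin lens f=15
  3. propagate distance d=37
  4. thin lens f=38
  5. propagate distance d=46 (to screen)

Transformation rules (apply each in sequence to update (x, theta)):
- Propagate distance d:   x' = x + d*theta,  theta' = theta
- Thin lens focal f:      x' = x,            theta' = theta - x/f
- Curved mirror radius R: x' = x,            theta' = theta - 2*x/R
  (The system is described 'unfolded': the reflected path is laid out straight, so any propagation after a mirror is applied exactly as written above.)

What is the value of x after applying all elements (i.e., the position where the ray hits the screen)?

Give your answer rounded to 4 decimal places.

Answer: -10.5600

Derivation:
Initial: x=5.0000 theta=0.2000
After 1 (propagate distance d=8): x=6.6000 theta=0.2000
After 2 (thin lens f=15): x=6.6000 theta=-0.2400
After 3 (propagate distance d=37): x=-2.2800 theta=-0.2400
After 4 (thin lens f=38): x=-2.2800 theta=-0.1800
After 5 (propagate distance d=46 (to screen)): x=-10.5600 theta=-0.1800
Rounded to 4 decimal places: x = -10.5600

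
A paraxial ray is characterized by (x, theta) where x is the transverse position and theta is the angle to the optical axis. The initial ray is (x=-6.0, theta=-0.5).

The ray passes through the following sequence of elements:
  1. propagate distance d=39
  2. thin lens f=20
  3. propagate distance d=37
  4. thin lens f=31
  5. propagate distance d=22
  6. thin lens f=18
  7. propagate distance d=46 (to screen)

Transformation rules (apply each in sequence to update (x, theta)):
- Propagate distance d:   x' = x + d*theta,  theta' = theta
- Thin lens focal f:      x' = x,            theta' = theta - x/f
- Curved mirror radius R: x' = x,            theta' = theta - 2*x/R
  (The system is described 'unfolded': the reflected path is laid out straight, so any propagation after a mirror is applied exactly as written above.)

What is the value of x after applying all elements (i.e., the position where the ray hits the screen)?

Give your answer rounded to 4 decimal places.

Answer: 2.9826

Derivation:
Initial: x=-6.0000 theta=-0.5000
After 1 (propagate distance d=39): x=-25.5000 theta=-0.5000
After 2 (thin lens f=20): x=-25.5000 theta=0.7750
After 3 (propagate distance d=37): x=3.1750 theta=0.7750
After 4 (thin lens f=31): x=3.1750 theta=417/620 (≈0.6726)
After 5 (propagate distance d=22): x=4457/248 (≈17.9718) theta=417/620 (≈0.6726)
After 6 (thin lens f=18): x=4457/248 (≈17.9718) theta=-7273/22320 (≈-0.3259)
After 7 (propagate distance d=46 (to screen)): x=16643/5580 (≈2.9826) theta=-7273/22320 (≈-0.3259)
Rounded to 4 decimal places: x = 2.9826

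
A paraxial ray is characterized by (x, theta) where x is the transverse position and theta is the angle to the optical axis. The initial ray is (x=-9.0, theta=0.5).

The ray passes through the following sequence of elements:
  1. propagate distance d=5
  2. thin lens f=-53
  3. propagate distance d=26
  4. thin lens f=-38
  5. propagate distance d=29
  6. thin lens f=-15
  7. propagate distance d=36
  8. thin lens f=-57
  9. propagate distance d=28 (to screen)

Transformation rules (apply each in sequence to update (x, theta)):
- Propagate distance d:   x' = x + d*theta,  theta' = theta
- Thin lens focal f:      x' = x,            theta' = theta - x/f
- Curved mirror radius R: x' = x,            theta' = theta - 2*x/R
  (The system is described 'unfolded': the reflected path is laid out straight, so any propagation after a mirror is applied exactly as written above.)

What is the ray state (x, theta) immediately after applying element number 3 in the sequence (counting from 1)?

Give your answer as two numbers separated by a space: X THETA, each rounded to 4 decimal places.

Answer: 3.3113 0.3774

Derivation:
Initial: x=-9.0000 theta=0.5000
After 1 (propagate distance d=5): x=-6.5000 theta=0.5000
After 2 (thin lens f=-53): x=-6.5000 theta=20/53 (≈0.3774)
After 3 (propagate distance d=26): x=351/106 (≈3.3113) theta=20/53 (≈0.3774)
Rounded to 4 decimal places: x = 3.3113, theta = 0.3774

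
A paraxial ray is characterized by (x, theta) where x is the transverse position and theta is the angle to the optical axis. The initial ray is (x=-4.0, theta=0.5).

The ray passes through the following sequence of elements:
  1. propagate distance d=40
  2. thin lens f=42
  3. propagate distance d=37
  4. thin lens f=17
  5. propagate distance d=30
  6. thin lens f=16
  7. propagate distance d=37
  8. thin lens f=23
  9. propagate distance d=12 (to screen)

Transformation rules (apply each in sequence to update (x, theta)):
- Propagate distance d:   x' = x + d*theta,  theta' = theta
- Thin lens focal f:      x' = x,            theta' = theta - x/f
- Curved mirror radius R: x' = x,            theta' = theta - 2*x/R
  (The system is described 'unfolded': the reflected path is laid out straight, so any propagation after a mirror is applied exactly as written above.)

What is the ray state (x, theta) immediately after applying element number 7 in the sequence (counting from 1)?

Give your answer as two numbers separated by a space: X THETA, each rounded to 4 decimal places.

Answer: -24.2133 -0.3292

Derivation:
Initial: x=-4.0000 theta=0.5000
After 1 (propagate distance d=40): x=16.0000 theta=0.5000
After 2 (thin lens f=42): x=16.0000 theta=5/42 (≈0.1190)
After 3 (propagate distance d=37): x=857/42 (≈20.4048) theta=5/42 (≈0.1190)
After 4 (thin lens f=17): x=857/42 (≈20.4048) theta=-386/357 (≈-1.0812)
After 5 (propagate distance d=30): x=-8591/714 (≈-12.0322) theta=-386/357 (≈-1.0812)
After 6 (thin lens f=16): x=-8591/714 (≈-12.0322) theta=-3761/11424 (≈-0.3292)
After 7 (propagate distance d=37): x=-276613/11424 (≈-24.2133) theta=-3761/11424 (≈-0.3292)
Rounded to 4 decimal places: x = -24.2133, theta = -0.3292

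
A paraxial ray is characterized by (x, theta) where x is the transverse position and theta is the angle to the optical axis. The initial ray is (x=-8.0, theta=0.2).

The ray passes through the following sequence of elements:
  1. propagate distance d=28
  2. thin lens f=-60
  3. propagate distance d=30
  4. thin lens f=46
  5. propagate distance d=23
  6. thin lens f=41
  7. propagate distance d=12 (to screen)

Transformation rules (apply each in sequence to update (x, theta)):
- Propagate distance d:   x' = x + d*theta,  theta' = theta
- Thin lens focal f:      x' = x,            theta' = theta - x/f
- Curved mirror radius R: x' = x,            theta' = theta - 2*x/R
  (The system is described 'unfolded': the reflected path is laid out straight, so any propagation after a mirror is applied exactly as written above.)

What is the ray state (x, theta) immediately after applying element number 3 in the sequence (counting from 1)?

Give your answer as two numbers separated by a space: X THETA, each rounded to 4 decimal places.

Answer: 2.4000 0.1600

Derivation:
Initial: x=-8.0000 theta=0.2000
After 1 (propagate distance d=28): x=-2.4000 theta=0.2000
After 2 (thin lens f=-60): x=-2.4000 theta=0.1600
After 3 (propagate distance d=30): x=2.4000 theta=0.1600
Rounded to 4 decimal places: x = 2.4000, theta = 0.1600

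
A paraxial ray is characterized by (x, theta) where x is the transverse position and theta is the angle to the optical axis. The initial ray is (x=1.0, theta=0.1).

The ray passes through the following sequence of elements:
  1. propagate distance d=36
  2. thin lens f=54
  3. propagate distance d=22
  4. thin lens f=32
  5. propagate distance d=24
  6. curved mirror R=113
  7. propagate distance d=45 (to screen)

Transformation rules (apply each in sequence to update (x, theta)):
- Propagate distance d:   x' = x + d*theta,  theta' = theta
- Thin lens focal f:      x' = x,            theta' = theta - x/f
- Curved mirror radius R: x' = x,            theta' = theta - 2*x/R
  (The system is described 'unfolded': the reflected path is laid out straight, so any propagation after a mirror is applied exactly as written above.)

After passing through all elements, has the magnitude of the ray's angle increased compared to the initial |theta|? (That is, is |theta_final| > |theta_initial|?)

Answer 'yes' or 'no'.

Initial: x=1.0000 theta=0.1000
After 1 (propagate distance d=36): x=4.6000 theta=0.1000
After 2 (thin lens f=54): x=4.6000 theta=2/135 (≈0.0148)
After 3 (propagate distance d=22): x=133/27 (≈4.9259) theta=2/135 (≈0.0148)
After 4 (thin lens f=32): x=133/27 (≈4.9259) theta=-601/4320 (≈-0.1391)
After 5 (propagate distance d=24): x=857/540 (≈1.5870) theta=-601/4320 (≈-0.1391)
After 6 (curved mirror R=113): x=857/540 (≈1.5870) theta=-16325/97632 (≈-0.1672)
After 7 (propagate distance d=45 (to screen)): x=-2898397/488160 (≈-5.9374) theta=-16325/97632 (≈-0.1672)
|theta_initial|=0.1000 |theta_final|=16325/97632 (≈0.1672) -> increased

Answer: yes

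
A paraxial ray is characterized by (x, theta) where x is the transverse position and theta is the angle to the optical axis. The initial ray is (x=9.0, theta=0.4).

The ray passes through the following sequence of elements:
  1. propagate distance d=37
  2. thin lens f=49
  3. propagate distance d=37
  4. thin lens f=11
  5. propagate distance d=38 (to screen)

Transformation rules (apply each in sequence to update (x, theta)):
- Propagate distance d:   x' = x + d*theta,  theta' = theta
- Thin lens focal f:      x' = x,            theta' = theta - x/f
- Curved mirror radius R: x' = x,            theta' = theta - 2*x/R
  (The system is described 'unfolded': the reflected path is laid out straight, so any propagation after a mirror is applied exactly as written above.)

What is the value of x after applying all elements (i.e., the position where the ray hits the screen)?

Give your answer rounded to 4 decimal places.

Initial: x=9.0000 theta=0.4000
After 1 (propagate distance d=37): x=23.8000 theta=0.4000
After 2 (thin lens f=49): x=23.8000 theta=-3/35 (≈-0.0857)
After 3 (propagate distance d=37): x=722/35 (≈20.6286) theta=-3/35 (≈-0.0857)
After 4 (thin lens f=11): x=722/35 (≈20.6286) theta=-151/77 (≈-1.9610)
After 5 (propagate distance d=38 (to screen)): x=-2964/55 (≈-53.8909) theta=-151/77 (≈-1.9610)
Rounded to 4 decimal places: x = -53.8909

Answer: -53.8909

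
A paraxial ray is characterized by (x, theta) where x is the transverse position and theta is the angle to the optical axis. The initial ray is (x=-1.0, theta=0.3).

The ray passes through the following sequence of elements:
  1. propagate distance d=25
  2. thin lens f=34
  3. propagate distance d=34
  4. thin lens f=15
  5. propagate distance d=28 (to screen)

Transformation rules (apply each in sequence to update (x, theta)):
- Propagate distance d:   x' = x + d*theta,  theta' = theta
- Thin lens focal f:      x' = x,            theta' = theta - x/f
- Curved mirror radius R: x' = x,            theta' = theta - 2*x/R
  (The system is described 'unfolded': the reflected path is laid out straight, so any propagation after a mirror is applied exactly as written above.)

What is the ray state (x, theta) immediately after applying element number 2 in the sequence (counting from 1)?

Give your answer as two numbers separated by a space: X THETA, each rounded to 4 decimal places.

Answer: 6.5000 0.1088

Derivation:
Initial: x=-1.0000 theta=0.3000
After 1 (propagate distance d=25): x=6.5000 theta=0.3000
After 2 (thin lens f=34): x=6.5000 theta=37/340 (≈0.1088)
Rounded to 4 decimal places: x = 6.5000, theta = 0.1088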